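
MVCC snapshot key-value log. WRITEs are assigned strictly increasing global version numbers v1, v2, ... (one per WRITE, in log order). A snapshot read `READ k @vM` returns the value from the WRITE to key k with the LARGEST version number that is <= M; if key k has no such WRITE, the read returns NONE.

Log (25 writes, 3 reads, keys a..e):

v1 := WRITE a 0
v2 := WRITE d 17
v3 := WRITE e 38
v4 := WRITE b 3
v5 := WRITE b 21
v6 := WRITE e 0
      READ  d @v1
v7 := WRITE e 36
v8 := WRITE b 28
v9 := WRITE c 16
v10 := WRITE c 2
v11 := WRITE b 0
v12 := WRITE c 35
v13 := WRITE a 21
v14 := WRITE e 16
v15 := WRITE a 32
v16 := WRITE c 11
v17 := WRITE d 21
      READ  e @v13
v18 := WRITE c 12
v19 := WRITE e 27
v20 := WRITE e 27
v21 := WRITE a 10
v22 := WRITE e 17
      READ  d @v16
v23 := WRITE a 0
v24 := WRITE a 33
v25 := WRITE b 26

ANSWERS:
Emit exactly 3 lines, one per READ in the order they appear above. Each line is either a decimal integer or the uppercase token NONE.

Answer: NONE
36
17

Derivation:
v1: WRITE a=0  (a history now [(1, 0)])
v2: WRITE d=17  (d history now [(2, 17)])
v3: WRITE e=38  (e history now [(3, 38)])
v4: WRITE b=3  (b history now [(4, 3)])
v5: WRITE b=21  (b history now [(4, 3), (5, 21)])
v6: WRITE e=0  (e history now [(3, 38), (6, 0)])
READ d @v1: history=[(2, 17)] -> no version <= 1 -> NONE
v7: WRITE e=36  (e history now [(3, 38), (6, 0), (7, 36)])
v8: WRITE b=28  (b history now [(4, 3), (5, 21), (8, 28)])
v9: WRITE c=16  (c history now [(9, 16)])
v10: WRITE c=2  (c history now [(9, 16), (10, 2)])
v11: WRITE b=0  (b history now [(4, 3), (5, 21), (8, 28), (11, 0)])
v12: WRITE c=35  (c history now [(9, 16), (10, 2), (12, 35)])
v13: WRITE a=21  (a history now [(1, 0), (13, 21)])
v14: WRITE e=16  (e history now [(3, 38), (6, 0), (7, 36), (14, 16)])
v15: WRITE a=32  (a history now [(1, 0), (13, 21), (15, 32)])
v16: WRITE c=11  (c history now [(9, 16), (10, 2), (12, 35), (16, 11)])
v17: WRITE d=21  (d history now [(2, 17), (17, 21)])
READ e @v13: history=[(3, 38), (6, 0), (7, 36), (14, 16)] -> pick v7 -> 36
v18: WRITE c=12  (c history now [(9, 16), (10, 2), (12, 35), (16, 11), (18, 12)])
v19: WRITE e=27  (e history now [(3, 38), (6, 0), (7, 36), (14, 16), (19, 27)])
v20: WRITE e=27  (e history now [(3, 38), (6, 0), (7, 36), (14, 16), (19, 27), (20, 27)])
v21: WRITE a=10  (a history now [(1, 0), (13, 21), (15, 32), (21, 10)])
v22: WRITE e=17  (e history now [(3, 38), (6, 0), (7, 36), (14, 16), (19, 27), (20, 27), (22, 17)])
READ d @v16: history=[(2, 17), (17, 21)] -> pick v2 -> 17
v23: WRITE a=0  (a history now [(1, 0), (13, 21), (15, 32), (21, 10), (23, 0)])
v24: WRITE a=33  (a history now [(1, 0), (13, 21), (15, 32), (21, 10), (23, 0), (24, 33)])
v25: WRITE b=26  (b history now [(4, 3), (5, 21), (8, 28), (11, 0), (25, 26)])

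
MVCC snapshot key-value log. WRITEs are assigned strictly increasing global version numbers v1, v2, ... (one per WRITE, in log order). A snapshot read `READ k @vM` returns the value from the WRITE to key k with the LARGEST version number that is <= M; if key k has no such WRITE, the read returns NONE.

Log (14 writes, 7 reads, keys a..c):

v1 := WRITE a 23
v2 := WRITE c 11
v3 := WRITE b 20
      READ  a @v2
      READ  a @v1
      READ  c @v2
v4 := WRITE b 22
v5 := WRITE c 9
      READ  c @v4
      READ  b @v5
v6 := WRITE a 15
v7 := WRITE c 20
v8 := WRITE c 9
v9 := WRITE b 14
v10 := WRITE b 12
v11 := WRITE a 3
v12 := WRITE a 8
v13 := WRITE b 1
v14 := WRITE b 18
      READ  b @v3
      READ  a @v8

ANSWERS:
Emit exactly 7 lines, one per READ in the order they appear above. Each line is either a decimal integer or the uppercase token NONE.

v1: WRITE a=23  (a history now [(1, 23)])
v2: WRITE c=11  (c history now [(2, 11)])
v3: WRITE b=20  (b history now [(3, 20)])
READ a @v2: history=[(1, 23)] -> pick v1 -> 23
READ a @v1: history=[(1, 23)] -> pick v1 -> 23
READ c @v2: history=[(2, 11)] -> pick v2 -> 11
v4: WRITE b=22  (b history now [(3, 20), (4, 22)])
v5: WRITE c=9  (c history now [(2, 11), (5, 9)])
READ c @v4: history=[(2, 11), (5, 9)] -> pick v2 -> 11
READ b @v5: history=[(3, 20), (4, 22)] -> pick v4 -> 22
v6: WRITE a=15  (a history now [(1, 23), (6, 15)])
v7: WRITE c=20  (c history now [(2, 11), (5, 9), (7, 20)])
v8: WRITE c=9  (c history now [(2, 11), (5, 9), (7, 20), (8, 9)])
v9: WRITE b=14  (b history now [(3, 20), (4, 22), (9, 14)])
v10: WRITE b=12  (b history now [(3, 20), (4, 22), (9, 14), (10, 12)])
v11: WRITE a=3  (a history now [(1, 23), (6, 15), (11, 3)])
v12: WRITE a=8  (a history now [(1, 23), (6, 15), (11, 3), (12, 8)])
v13: WRITE b=1  (b history now [(3, 20), (4, 22), (9, 14), (10, 12), (13, 1)])
v14: WRITE b=18  (b history now [(3, 20), (4, 22), (9, 14), (10, 12), (13, 1), (14, 18)])
READ b @v3: history=[(3, 20), (4, 22), (9, 14), (10, 12), (13, 1), (14, 18)] -> pick v3 -> 20
READ a @v8: history=[(1, 23), (6, 15), (11, 3), (12, 8)] -> pick v6 -> 15

Answer: 23
23
11
11
22
20
15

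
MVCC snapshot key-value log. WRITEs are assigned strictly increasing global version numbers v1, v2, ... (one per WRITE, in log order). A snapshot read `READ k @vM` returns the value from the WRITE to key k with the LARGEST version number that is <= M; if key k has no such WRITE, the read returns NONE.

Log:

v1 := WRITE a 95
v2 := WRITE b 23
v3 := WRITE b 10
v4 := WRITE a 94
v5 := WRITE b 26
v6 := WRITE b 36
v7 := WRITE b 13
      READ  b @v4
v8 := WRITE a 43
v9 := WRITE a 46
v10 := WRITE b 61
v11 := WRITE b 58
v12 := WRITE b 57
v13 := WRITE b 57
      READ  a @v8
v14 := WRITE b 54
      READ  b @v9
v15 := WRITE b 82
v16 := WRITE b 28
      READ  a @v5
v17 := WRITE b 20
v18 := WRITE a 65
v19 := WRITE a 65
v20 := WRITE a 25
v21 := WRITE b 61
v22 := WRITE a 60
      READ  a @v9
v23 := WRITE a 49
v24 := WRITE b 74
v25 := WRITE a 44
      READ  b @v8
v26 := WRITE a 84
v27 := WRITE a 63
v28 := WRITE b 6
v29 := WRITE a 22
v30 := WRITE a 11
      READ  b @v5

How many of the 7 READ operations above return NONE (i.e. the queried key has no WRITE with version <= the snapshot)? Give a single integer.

Answer: 0

Derivation:
v1: WRITE a=95  (a history now [(1, 95)])
v2: WRITE b=23  (b history now [(2, 23)])
v3: WRITE b=10  (b history now [(2, 23), (3, 10)])
v4: WRITE a=94  (a history now [(1, 95), (4, 94)])
v5: WRITE b=26  (b history now [(2, 23), (3, 10), (5, 26)])
v6: WRITE b=36  (b history now [(2, 23), (3, 10), (5, 26), (6, 36)])
v7: WRITE b=13  (b history now [(2, 23), (3, 10), (5, 26), (6, 36), (7, 13)])
READ b @v4: history=[(2, 23), (3, 10), (5, 26), (6, 36), (7, 13)] -> pick v3 -> 10
v8: WRITE a=43  (a history now [(1, 95), (4, 94), (8, 43)])
v9: WRITE a=46  (a history now [(1, 95), (4, 94), (8, 43), (9, 46)])
v10: WRITE b=61  (b history now [(2, 23), (3, 10), (5, 26), (6, 36), (7, 13), (10, 61)])
v11: WRITE b=58  (b history now [(2, 23), (3, 10), (5, 26), (6, 36), (7, 13), (10, 61), (11, 58)])
v12: WRITE b=57  (b history now [(2, 23), (3, 10), (5, 26), (6, 36), (7, 13), (10, 61), (11, 58), (12, 57)])
v13: WRITE b=57  (b history now [(2, 23), (3, 10), (5, 26), (6, 36), (7, 13), (10, 61), (11, 58), (12, 57), (13, 57)])
READ a @v8: history=[(1, 95), (4, 94), (8, 43), (9, 46)] -> pick v8 -> 43
v14: WRITE b=54  (b history now [(2, 23), (3, 10), (5, 26), (6, 36), (7, 13), (10, 61), (11, 58), (12, 57), (13, 57), (14, 54)])
READ b @v9: history=[(2, 23), (3, 10), (5, 26), (6, 36), (7, 13), (10, 61), (11, 58), (12, 57), (13, 57), (14, 54)] -> pick v7 -> 13
v15: WRITE b=82  (b history now [(2, 23), (3, 10), (5, 26), (6, 36), (7, 13), (10, 61), (11, 58), (12, 57), (13, 57), (14, 54), (15, 82)])
v16: WRITE b=28  (b history now [(2, 23), (3, 10), (5, 26), (6, 36), (7, 13), (10, 61), (11, 58), (12, 57), (13, 57), (14, 54), (15, 82), (16, 28)])
READ a @v5: history=[(1, 95), (4, 94), (8, 43), (9, 46)] -> pick v4 -> 94
v17: WRITE b=20  (b history now [(2, 23), (3, 10), (5, 26), (6, 36), (7, 13), (10, 61), (11, 58), (12, 57), (13, 57), (14, 54), (15, 82), (16, 28), (17, 20)])
v18: WRITE a=65  (a history now [(1, 95), (4, 94), (8, 43), (9, 46), (18, 65)])
v19: WRITE a=65  (a history now [(1, 95), (4, 94), (8, 43), (9, 46), (18, 65), (19, 65)])
v20: WRITE a=25  (a history now [(1, 95), (4, 94), (8, 43), (9, 46), (18, 65), (19, 65), (20, 25)])
v21: WRITE b=61  (b history now [(2, 23), (3, 10), (5, 26), (6, 36), (7, 13), (10, 61), (11, 58), (12, 57), (13, 57), (14, 54), (15, 82), (16, 28), (17, 20), (21, 61)])
v22: WRITE a=60  (a history now [(1, 95), (4, 94), (8, 43), (9, 46), (18, 65), (19, 65), (20, 25), (22, 60)])
READ a @v9: history=[(1, 95), (4, 94), (8, 43), (9, 46), (18, 65), (19, 65), (20, 25), (22, 60)] -> pick v9 -> 46
v23: WRITE a=49  (a history now [(1, 95), (4, 94), (8, 43), (9, 46), (18, 65), (19, 65), (20, 25), (22, 60), (23, 49)])
v24: WRITE b=74  (b history now [(2, 23), (3, 10), (5, 26), (6, 36), (7, 13), (10, 61), (11, 58), (12, 57), (13, 57), (14, 54), (15, 82), (16, 28), (17, 20), (21, 61), (24, 74)])
v25: WRITE a=44  (a history now [(1, 95), (4, 94), (8, 43), (9, 46), (18, 65), (19, 65), (20, 25), (22, 60), (23, 49), (25, 44)])
READ b @v8: history=[(2, 23), (3, 10), (5, 26), (6, 36), (7, 13), (10, 61), (11, 58), (12, 57), (13, 57), (14, 54), (15, 82), (16, 28), (17, 20), (21, 61), (24, 74)] -> pick v7 -> 13
v26: WRITE a=84  (a history now [(1, 95), (4, 94), (8, 43), (9, 46), (18, 65), (19, 65), (20, 25), (22, 60), (23, 49), (25, 44), (26, 84)])
v27: WRITE a=63  (a history now [(1, 95), (4, 94), (8, 43), (9, 46), (18, 65), (19, 65), (20, 25), (22, 60), (23, 49), (25, 44), (26, 84), (27, 63)])
v28: WRITE b=6  (b history now [(2, 23), (3, 10), (5, 26), (6, 36), (7, 13), (10, 61), (11, 58), (12, 57), (13, 57), (14, 54), (15, 82), (16, 28), (17, 20), (21, 61), (24, 74), (28, 6)])
v29: WRITE a=22  (a history now [(1, 95), (4, 94), (8, 43), (9, 46), (18, 65), (19, 65), (20, 25), (22, 60), (23, 49), (25, 44), (26, 84), (27, 63), (29, 22)])
v30: WRITE a=11  (a history now [(1, 95), (4, 94), (8, 43), (9, 46), (18, 65), (19, 65), (20, 25), (22, 60), (23, 49), (25, 44), (26, 84), (27, 63), (29, 22), (30, 11)])
READ b @v5: history=[(2, 23), (3, 10), (5, 26), (6, 36), (7, 13), (10, 61), (11, 58), (12, 57), (13, 57), (14, 54), (15, 82), (16, 28), (17, 20), (21, 61), (24, 74), (28, 6)] -> pick v5 -> 26
Read results in order: ['10', '43', '13', '94', '46', '13', '26']
NONE count = 0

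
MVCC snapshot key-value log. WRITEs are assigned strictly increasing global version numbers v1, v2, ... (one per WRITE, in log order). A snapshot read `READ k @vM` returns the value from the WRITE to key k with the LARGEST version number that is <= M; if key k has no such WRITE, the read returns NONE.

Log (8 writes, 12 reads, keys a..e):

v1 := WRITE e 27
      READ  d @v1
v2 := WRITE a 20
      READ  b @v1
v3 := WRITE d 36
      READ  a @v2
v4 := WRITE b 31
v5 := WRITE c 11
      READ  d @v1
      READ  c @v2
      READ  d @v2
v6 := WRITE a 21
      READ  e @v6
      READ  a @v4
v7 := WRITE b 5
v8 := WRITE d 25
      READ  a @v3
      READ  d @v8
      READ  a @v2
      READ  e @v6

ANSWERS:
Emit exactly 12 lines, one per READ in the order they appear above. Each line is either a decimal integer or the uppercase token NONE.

v1: WRITE e=27  (e history now [(1, 27)])
READ d @v1: history=[] -> no version <= 1 -> NONE
v2: WRITE a=20  (a history now [(2, 20)])
READ b @v1: history=[] -> no version <= 1 -> NONE
v3: WRITE d=36  (d history now [(3, 36)])
READ a @v2: history=[(2, 20)] -> pick v2 -> 20
v4: WRITE b=31  (b history now [(4, 31)])
v5: WRITE c=11  (c history now [(5, 11)])
READ d @v1: history=[(3, 36)] -> no version <= 1 -> NONE
READ c @v2: history=[(5, 11)] -> no version <= 2 -> NONE
READ d @v2: history=[(3, 36)] -> no version <= 2 -> NONE
v6: WRITE a=21  (a history now [(2, 20), (6, 21)])
READ e @v6: history=[(1, 27)] -> pick v1 -> 27
READ a @v4: history=[(2, 20), (6, 21)] -> pick v2 -> 20
v7: WRITE b=5  (b history now [(4, 31), (7, 5)])
v8: WRITE d=25  (d history now [(3, 36), (8, 25)])
READ a @v3: history=[(2, 20), (6, 21)] -> pick v2 -> 20
READ d @v8: history=[(3, 36), (8, 25)] -> pick v8 -> 25
READ a @v2: history=[(2, 20), (6, 21)] -> pick v2 -> 20
READ e @v6: history=[(1, 27)] -> pick v1 -> 27

Answer: NONE
NONE
20
NONE
NONE
NONE
27
20
20
25
20
27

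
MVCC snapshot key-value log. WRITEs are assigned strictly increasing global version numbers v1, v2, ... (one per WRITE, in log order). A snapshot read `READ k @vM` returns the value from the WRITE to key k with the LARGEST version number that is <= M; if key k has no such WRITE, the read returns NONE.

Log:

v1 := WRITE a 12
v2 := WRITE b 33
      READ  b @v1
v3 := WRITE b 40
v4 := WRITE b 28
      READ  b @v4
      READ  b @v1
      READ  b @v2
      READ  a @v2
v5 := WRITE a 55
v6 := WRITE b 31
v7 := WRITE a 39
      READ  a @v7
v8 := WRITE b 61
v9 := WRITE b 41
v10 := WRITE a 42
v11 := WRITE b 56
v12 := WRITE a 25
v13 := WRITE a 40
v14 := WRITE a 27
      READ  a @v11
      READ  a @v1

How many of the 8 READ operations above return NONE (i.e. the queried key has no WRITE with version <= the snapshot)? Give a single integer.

Answer: 2

Derivation:
v1: WRITE a=12  (a history now [(1, 12)])
v2: WRITE b=33  (b history now [(2, 33)])
READ b @v1: history=[(2, 33)] -> no version <= 1 -> NONE
v3: WRITE b=40  (b history now [(2, 33), (3, 40)])
v4: WRITE b=28  (b history now [(2, 33), (3, 40), (4, 28)])
READ b @v4: history=[(2, 33), (3, 40), (4, 28)] -> pick v4 -> 28
READ b @v1: history=[(2, 33), (3, 40), (4, 28)] -> no version <= 1 -> NONE
READ b @v2: history=[(2, 33), (3, 40), (4, 28)] -> pick v2 -> 33
READ a @v2: history=[(1, 12)] -> pick v1 -> 12
v5: WRITE a=55  (a history now [(1, 12), (5, 55)])
v6: WRITE b=31  (b history now [(2, 33), (3, 40), (4, 28), (6, 31)])
v7: WRITE a=39  (a history now [(1, 12), (5, 55), (7, 39)])
READ a @v7: history=[(1, 12), (5, 55), (7, 39)] -> pick v7 -> 39
v8: WRITE b=61  (b history now [(2, 33), (3, 40), (4, 28), (6, 31), (8, 61)])
v9: WRITE b=41  (b history now [(2, 33), (3, 40), (4, 28), (6, 31), (8, 61), (9, 41)])
v10: WRITE a=42  (a history now [(1, 12), (5, 55), (7, 39), (10, 42)])
v11: WRITE b=56  (b history now [(2, 33), (3, 40), (4, 28), (6, 31), (8, 61), (9, 41), (11, 56)])
v12: WRITE a=25  (a history now [(1, 12), (5, 55), (7, 39), (10, 42), (12, 25)])
v13: WRITE a=40  (a history now [(1, 12), (5, 55), (7, 39), (10, 42), (12, 25), (13, 40)])
v14: WRITE a=27  (a history now [(1, 12), (5, 55), (7, 39), (10, 42), (12, 25), (13, 40), (14, 27)])
READ a @v11: history=[(1, 12), (5, 55), (7, 39), (10, 42), (12, 25), (13, 40), (14, 27)] -> pick v10 -> 42
READ a @v1: history=[(1, 12), (5, 55), (7, 39), (10, 42), (12, 25), (13, 40), (14, 27)] -> pick v1 -> 12
Read results in order: ['NONE', '28', 'NONE', '33', '12', '39', '42', '12']
NONE count = 2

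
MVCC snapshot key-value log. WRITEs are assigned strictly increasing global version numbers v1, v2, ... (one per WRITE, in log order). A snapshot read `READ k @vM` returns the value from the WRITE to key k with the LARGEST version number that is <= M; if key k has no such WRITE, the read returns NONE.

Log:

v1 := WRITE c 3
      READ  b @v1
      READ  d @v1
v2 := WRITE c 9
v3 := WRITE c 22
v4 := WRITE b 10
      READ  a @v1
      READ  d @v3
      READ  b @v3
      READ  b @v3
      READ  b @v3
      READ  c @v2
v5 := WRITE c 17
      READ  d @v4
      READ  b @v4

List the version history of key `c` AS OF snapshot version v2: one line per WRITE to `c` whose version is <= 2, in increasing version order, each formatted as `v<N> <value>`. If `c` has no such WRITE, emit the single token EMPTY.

Answer: v1 3
v2 9

Derivation:
Scan writes for key=c with version <= 2:
  v1 WRITE c 3 -> keep
  v2 WRITE c 9 -> keep
  v3 WRITE c 22 -> drop (> snap)
  v4 WRITE b 10 -> skip
  v5 WRITE c 17 -> drop (> snap)
Collected: [(1, 3), (2, 9)]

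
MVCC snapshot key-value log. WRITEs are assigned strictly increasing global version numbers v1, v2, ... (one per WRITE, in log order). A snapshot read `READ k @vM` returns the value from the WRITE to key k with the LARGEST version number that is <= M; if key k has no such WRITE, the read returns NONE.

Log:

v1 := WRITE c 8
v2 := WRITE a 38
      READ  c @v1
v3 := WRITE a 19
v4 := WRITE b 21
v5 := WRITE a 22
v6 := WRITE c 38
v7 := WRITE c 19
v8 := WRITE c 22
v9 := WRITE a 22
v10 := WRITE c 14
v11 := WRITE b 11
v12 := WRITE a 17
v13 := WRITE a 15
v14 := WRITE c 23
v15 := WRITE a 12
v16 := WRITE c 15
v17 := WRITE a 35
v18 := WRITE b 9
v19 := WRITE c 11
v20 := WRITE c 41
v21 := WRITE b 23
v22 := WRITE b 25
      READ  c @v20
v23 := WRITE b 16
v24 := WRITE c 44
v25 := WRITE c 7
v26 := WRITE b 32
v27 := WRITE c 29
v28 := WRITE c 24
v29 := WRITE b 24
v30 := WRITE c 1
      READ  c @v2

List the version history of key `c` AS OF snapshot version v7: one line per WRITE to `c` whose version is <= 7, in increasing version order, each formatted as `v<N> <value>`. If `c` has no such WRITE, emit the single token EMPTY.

Scan writes for key=c with version <= 7:
  v1 WRITE c 8 -> keep
  v2 WRITE a 38 -> skip
  v3 WRITE a 19 -> skip
  v4 WRITE b 21 -> skip
  v5 WRITE a 22 -> skip
  v6 WRITE c 38 -> keep
  v7 WRITE c 19 -> keep
  v8 WRITE c 22 -> drop (> snap)
  v9 WRITE a 22 -> skip
  v10 WRITE c 14 -> drop (> snap)
  v11 WRITE b 11 -> skip
  v12 WRITE a 17 -> skip
  v13 WRITE a 15 -> skip
  v14 WRITE c 23 -> drop (> snap)
  v15 WRITE a 12 -> skip
  v16 WRITE c 15 -> drop (> snap)
  v17 WRITE a 35 -> skip
  v18 WRITE b 9 -> skip
  v19 WRITE c 11 -> drop (> snap)
  v20 WRITE c 41 -> drop (> snap)
  v21 WRITE b 23 -> skip
  v22 WRITE b 25 -> skip
  v23 WRITE b 16 -> skip
  v24 WRITE c 44 -> drop (> snap)
  v25 WRITE c 7 -> drop (> snap)
  v26 WRITE b 32 -> skip
  v27 WRITE c 29 -> drop (> snap)
  v28 WRITE c 24 -> drop (> snap)
  v29 WRITE b 24 -> skip
  v30 WRITE c 1 -> drop (> snap)
Collected: [(1, 8), (6, 38), (7, 19)]

Answer: v1 8
v6 38
v7 19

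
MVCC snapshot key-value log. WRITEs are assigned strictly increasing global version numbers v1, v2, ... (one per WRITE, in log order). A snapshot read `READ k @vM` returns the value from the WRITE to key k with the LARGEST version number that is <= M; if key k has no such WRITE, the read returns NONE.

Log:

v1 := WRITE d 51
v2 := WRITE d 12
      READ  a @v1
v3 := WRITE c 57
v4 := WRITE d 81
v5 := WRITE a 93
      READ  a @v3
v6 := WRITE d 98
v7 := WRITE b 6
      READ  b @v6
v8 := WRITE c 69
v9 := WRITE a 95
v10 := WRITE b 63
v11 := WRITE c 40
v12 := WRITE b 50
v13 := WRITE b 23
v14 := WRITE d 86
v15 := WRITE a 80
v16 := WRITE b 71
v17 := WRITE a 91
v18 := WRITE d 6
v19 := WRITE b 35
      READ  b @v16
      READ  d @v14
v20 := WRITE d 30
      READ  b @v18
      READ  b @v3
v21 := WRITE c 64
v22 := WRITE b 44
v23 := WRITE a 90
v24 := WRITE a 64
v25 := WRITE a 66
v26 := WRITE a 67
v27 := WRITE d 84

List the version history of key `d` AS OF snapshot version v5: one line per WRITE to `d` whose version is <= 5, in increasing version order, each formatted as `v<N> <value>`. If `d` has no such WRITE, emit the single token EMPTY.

Answer: v1 51
v2 12
v4 81

Derivation:
Scan writes for key=d with version <= 5:
  v1 WRITE d 51 -> keep
  v2 WRITE d 12 -> keep
  v3 WRITE c 57 -> skip
  v4 WRITE d 81 -> keep
  v5 WRITE a 93 -> skip
  v6 WRITE d 98 -> drop (> snap)
  v7 WRITE b 6 -> skip
  v8 WRITE c 69 -> skip
  v9 WRITE a 95 -> skip
  v10 WRITE b 63 -> skip
  v11 WRITE c 40 -> skip
  v12 WRITE b 50 -> skip
  v13 WRITE b 23 -> skip
  v14 WRITE d 86 -> drop (> snap)
  v15 WRITE a 80 -> skip
  v16 WRITE b 71 -> skip
  v17 WRITE a 91 -> skip
  v18 WRITE d 6 -> drop (> snap)
  v19 WRITE b 35 -> skip
  v20 WRITE d 30 -> drop (> snap)
  v21 WRITE c 64 -> skip
  v22 WRITE b 44 -> skip
  v23 WRITE a 90 -> skip
  v24 WRITE a 64 -> skip
  v25 WRITE a 66 -> skip
  v26 WRITE a 67 -> skip
  v27 WRITE d 84 -> drop (> snap)
Collected: [(1, 51), (2, 12), (4, 81)]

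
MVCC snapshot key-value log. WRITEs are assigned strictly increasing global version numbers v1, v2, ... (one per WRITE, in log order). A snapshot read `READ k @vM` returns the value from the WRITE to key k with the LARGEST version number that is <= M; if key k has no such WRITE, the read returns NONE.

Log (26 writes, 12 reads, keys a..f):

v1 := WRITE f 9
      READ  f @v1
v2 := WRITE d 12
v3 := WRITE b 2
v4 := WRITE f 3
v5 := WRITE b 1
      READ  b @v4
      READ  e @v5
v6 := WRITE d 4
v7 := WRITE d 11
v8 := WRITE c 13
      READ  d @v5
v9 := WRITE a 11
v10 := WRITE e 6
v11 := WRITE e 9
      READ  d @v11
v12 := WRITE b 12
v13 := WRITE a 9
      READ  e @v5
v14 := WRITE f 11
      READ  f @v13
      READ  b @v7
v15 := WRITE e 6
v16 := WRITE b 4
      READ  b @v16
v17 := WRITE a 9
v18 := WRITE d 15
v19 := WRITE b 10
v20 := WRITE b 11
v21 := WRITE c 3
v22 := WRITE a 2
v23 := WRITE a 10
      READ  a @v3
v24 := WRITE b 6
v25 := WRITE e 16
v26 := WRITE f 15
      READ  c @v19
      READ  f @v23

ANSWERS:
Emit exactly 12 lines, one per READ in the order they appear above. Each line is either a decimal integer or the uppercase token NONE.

v1: WRITE f=9  (f history now [(1, 9)])
READ f @v1: history=[(1, 9)] -> pick v1 -> 9
v2: WRITE d=12  (d history now [(2, 12)])
v3: WRITE b=2  (b history now [(3, 2)])
v4: WRITE f=3  (f history now [(1, 9), (4, 3)])
v5: WRITE b=1  (b history now [(3, 2), (5, 1)])
READ b @v4: history=[(3, 2), (5, 1)] -> pick v3 -> 2
READ e @v5: history=[] -> no version <= 5 -> NONE
v6: WRITE d=4  (d history now [(2, 12), (6, 4)])
v7: WRITE d=11  (d history now [(2, 12), (6, 4), (7, 11)])
v8: WRITE c=13  (c history now [(8, 13)])
READ d @v5: history=[(2, 12), (6, 4), (7, 11)] -> pick v2 -> 12
v9: WRITE a=11  (a history now [(9, 11)])
v10: WRITE e=6  (e history now [(10, 6)])
v11: WRITE e=9  (e history now [(10, 6), (11, 9)])
READ d @v11: history=[(2, 12), (6, 4), (7, 11)] -> pick v7 -> 11
v12: WRITE b=12  (b history now [(3, 2), (5, 1), (12, 12)])
v13: WRITE a=9  (a history now [(9, 11), (13, 9)])
READ e @v5: history=[(10, 6), (11, 9)] -> no version <= 5 -> NONE
v14: WRITE f=11  (f history now [(1, 9), (4, 3), (14, 11)])
READ f @v13: history=[(1, 9), (4, 3), (14, 11)] -> pick v4 -> 3
READ b @v7: history=[(3, 2), (5, 1), (12, 12)] -> pick v5 -> 1
v15: WRITE e=6  (e history now [(10, 6), (11, 9), (15, 6)])
v16: WRITE b=4  (b history now [(3, 2), (5, 1), (12, 12), (16, 4)])
READ b @v16: history=[(3, 2), (5, 1), (12, 12), (16, 4)] -> pick v16 -> 4
v17: WRITE a=9  (a history now [(9, 11), (13, 9), (17, 9)])
v18: WRITE d=15  (d history now [(2, 12), (6, 4), (7, 11), (18, 15)])
v19: WRITE b=10  (b history now [(3, 2), (5, 1), (12, 12), (16, 4), (19, 10)])
v20: WRITE b=11  (b history now [(3, 2), (5, 1), (12, 12), (16, 4), (19, 10), (20, 11)])
v21: WRITE c=3  (c history now [(8, 13), (21, 3)])
v22: WRITE a=2  (a history now [(9, 11), (13, 9), (17, 9), (22, 2)])
v23: WRITE a=10  (a history now [(9, 11), (13, 9), (17, 9), (22, 2), (23, 10)])
READ a @v3: history=[(9, 11), (13, 9), (17, 9), (22, 2), (23, 10)] -> no version <= 3 -> NONE
v24: WRITE b=6  (b history now [(3, 2), (5, 1), (12, 12), (16, 4), (19, 10), (20, 11), (24, 6)])
v25: WRITE e=16  (e history now [(10, 6), (11, 9), (15, 6), (25, 16)])
v26: WRITE f=15  (f history now [(1, 9), (4, 3), (14, 11), (26, 15)])
READ c @v19: history=[(8, 13), (21, 3)] -> pick v8 -> 13
READ f @v23: history=[(1, 9), (4, 3), (14, 11), (26, 15)] -> pick v14 -> 11

Answer: 9
2
NONE
12
11
NONE
3
1
4
NONE
13
11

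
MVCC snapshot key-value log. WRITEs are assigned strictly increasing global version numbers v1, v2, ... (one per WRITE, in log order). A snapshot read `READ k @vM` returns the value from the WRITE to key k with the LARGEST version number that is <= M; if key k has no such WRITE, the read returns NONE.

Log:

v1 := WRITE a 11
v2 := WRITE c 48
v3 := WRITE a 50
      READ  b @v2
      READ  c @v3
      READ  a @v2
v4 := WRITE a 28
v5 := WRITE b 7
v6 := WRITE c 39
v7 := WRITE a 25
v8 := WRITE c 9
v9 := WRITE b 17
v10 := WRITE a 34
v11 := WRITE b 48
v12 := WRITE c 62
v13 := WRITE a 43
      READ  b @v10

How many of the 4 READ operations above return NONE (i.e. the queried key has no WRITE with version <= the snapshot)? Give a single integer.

v1: WRITE a=11  (a history now [(1, 11)])
v2: WRITE c=48  (c history now [(2, 48)])
v3: WRITE a=50  (a history now [(1, 11), (3, 50)])
READ b @v2: history=[] -> no version <= 2 -> NONE
READ c @v3: history=[(2, 48)] -> pick v2 -> 48
READ a @v2: history=[(1, 11), (3, 50)] -> pick v1 -> 11
v4: WRITE a=28  (a history now [(1, 11), (3, 50), (4, 28)])
v5: WRITE b=7  (b history now [(5, 7)])
v6: WRITE c=39  (c history now [(2, 48), (6, 39)])
v7: WRITE a=25  (a history now [(1, 11), (3, 50), (4, 28), (7, 25)])
v8: WRITE c=9  (c history now [(2, 48), (6, 39), (8, 9)])
v9: WRITE b=17  (b history now [(5, 7), (9, 17)])
v10: WRITE a=34  (a history now [(1, 11), (3, 50), (4, 28), (7, 25), (10, 34)])
v11: WRITE b=48  (b history now [(5, 7), (9, 17), (11, 48)])
v12: WRITE c=62  (c history now [(2, 48), (6, 39), (8, 9), (12, 62)])
v13: WRITE a=43  (a history now [(1, 11), (3, 50), (4, 28), (7, 25), (10, 34), (13, 43)])
READ b @v10: history=[(5, 7), (9, 17), (11, 48)] -> pick v9 -> 17
Read results in order: ['NONE', '48', '11', '17']
NONE count = 1

Answer: 1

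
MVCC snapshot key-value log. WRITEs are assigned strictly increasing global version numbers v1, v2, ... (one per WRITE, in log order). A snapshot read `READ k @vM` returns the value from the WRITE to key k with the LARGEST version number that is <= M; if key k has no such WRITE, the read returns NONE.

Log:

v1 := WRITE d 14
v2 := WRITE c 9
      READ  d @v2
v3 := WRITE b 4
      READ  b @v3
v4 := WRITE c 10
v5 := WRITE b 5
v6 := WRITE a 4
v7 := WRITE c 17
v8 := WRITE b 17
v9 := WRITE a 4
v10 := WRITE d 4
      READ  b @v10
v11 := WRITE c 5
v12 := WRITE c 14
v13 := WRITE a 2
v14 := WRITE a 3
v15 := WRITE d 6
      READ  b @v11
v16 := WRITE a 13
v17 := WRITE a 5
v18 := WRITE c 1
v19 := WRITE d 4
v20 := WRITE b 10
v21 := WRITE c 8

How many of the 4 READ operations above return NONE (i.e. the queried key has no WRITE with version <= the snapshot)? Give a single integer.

v1: WRITE d=14  (d history now [(1, 14)])
v2: WRITE c=9  (c history now [(2, 9)])
READ d @v2: history=[(1, 14)] -> pick v1 -> 14
v3: WRITE b=4  (b history now [(3, 4)])
READ b @v3: history=[(3, 4)] -> pick v3 -> 4
v4: WRITE c=10  (c history now [(2, 9), (4, 10)])
v5: WRITE b=5  (b history now [(3, 4), (5, 5)])
v6: WRITE a=4  (a history now [(6, 4)])
v7: WRITE c=17  (c history now [(2, 9), (4, 10), (7, 17)])
v8: WRITE b=17  (b history now [(3, 4), (5, 5), (8, 17)])
v9: WRITE a=4  (a history now [(6, 4), (9, 4)])
v10: WRITE d=4  (d history now [(1, 14), (10, 4)])
READ b @v10: history=[(3, 4), (5, 5), (8, 17)] -> pick v8 -> 17
v11: WRITE c=5  (c history now [(2, 9), (4, 10), (7, 17), (11, 5)])
v12: WRITE c=14  (c history now [(2, 9), (4, 10), (7, 17), (11, 5), (12, 14)])
v13: WRITE a=2  (a history now [(6, 4), (9, 4), (13, 2)])
v14: WRITE a=3  (a history now [(6, 4), (9, 4), (13, 2), (14, 3)])
v15: WRITE d=6  (d history now [(1, 14), (10, 4), (15, 6)])
READ b @v11: history=[(3, 4), (5, 5), (8, 17)] -> pick v8 -> 17
v16: WRITE a=13  (a history now [(6, 4), (9, 4), (13, 2), (14, 3), (16, 13)])
v17: WRITE a=5  (a history now [(6, 4), (9, 4), (13, 2), (14, 3), (16, 13), (17, 5)])
v18: WRITE c=1  (c history now [(2, 9), (4, 10), (7, 17), (11, 5), (12, 14), (18, 1)])
v19: WRITE d=4  (d history now [(1, 14), (10, 4), (15, 6), (19, 4)])
v20: WRITE b=10  (b history now [(3, 4), (5, 5), (8, 17), (20, 10)])
v21: WRITE c=8  (c history now [(2, 9), (4, 10), (7, 17), (11, 5), (12, 14), (18, 1), (21, 8)])
Read results in order: ['14', '4', '17', '17']
NONE count = 0

Answer: 0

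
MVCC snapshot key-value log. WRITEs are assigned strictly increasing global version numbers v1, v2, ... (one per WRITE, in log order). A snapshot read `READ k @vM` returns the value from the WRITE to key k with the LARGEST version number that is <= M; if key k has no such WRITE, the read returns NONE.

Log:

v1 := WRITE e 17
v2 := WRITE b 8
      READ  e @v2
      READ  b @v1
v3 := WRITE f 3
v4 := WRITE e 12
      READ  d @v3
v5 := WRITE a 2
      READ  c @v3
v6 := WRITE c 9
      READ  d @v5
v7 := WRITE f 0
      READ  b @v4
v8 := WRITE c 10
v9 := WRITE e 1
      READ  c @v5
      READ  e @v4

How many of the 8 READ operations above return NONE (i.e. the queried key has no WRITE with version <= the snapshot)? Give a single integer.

Answer: 5

Derivation:
v1: WRITE e=17  (e history now [(1, 17)])
v2: WRITE b=8  (b history now [(2, 8)])
READ e @v2: history=[(1, 17)] -> pick v1 -> 17
READ b @v1: history=[(2, 8)] -> no version <= 1 -> NONE
v3: WRITE f=3  (f history now [(3, 3)])
v4: WRITE e=12  (e history now [(1, 17), (4, 12)])
READ d @v3: history=[] -> no version <= 3 -> NONE
v5: WRITE a=2  (a history now [(5, 2)])
READ c @v3: history=[] -> no version <= 3 -> NONE
v6: WRITE c=9  (c history now [(6, 9)])
READ d @v5: history=[] -> no version <= 5 -> NONE
v7: WRITE f=0  (f history now [(3, 3), (7, 0)])
READ b @v4: history=[(2, 8)] -> pick v2 -> 8
v8: WRITE c=10  (c history now [(6, 9), (8, 10)])
v9: WRITE e=1  (e history now [(1, 17), (4, 12), (9, 1)])
READ c @v5: history=[(6, 9), (8, 10)] -> no version <= 5 -> NONE
READ e @v4: history=[(1, 17), (4, 12), (9, 1)] -> pick v4 -> 12
Read results in order: ['17', 'NONE', 'NONE', 'NONE', 'NONE', '8', 'NONE', '12']
NONE count = 5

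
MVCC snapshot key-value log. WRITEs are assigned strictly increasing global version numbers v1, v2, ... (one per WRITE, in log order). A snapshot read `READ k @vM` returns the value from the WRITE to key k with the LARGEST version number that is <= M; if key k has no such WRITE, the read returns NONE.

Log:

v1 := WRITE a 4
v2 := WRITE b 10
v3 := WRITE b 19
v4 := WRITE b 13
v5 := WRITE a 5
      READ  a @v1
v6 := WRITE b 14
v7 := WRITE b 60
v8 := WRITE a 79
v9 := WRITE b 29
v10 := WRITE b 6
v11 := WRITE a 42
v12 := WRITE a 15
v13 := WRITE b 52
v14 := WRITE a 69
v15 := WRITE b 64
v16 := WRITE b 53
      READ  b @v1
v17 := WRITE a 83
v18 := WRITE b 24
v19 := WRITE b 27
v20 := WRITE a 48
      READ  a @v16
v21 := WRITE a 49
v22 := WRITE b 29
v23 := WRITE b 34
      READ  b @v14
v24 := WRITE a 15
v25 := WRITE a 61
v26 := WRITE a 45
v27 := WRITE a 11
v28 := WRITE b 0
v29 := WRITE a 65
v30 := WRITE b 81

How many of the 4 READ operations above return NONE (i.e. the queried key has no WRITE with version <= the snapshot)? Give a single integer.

v1: WRITE a=4  (a history now [(1, 4)])
v2: WRITE b=10  (b history now [(2, 10)])
v3: WRITE b=19  (b history now [(2, 10), (3, 19)])
v4: WRITE b=13  (b history now [(2, 10), (3, 19), (4, 13)])
v5: WRITE a=5  (a history now [(1, 4), (5, 5)])
READ a @v1: history=[(1, 4), (5, 5)] -> pick v1 -> 4
v6: WRITE b=14  (b history now [(2, 10), (3, 19), (4, 13), (6, 14)])
v7: WRITE b=60  (b history now [(2, 10), (3, 19), (4, 13), (6, 14), (7, 60)])
v8: WRITE a=79  (a history now [(1, 4), (5, 5), (8, 79)])
v9: WRITE b=29  (b history now [(2, 10), (3, 19), (4, 13), (6, 14), (7, 60), (9, 29)])
v10: WRITE b=6  (b history now [(2, 10), (3, 19), (4, 13), (6, 14), (7, 60), (9, 29), (10, 6)])
v11: WRITE a=42  (a history now [(1, 4), (5, 5), (8, 79), (11, 42)])
v12: WRITE a=15  (a history now [(1, 4), (5, 5), (8, 79), (11, 42), (12, 15)])
v13: WRITE b=52  (b history now [(2, 10), (3, 19), (4, 13), (6, 14), (7, 60), (9, 29), (10, 6), (13, 52)])
v14: WRITE a=69  (a history now [(1, 4), (5, 5), (8, 79), (11, 42), (12, 15), (14, 69)])
v15: WRITE b=64  (b history now [(2, 10), (3, 19), (4, 13), (6, 14), (7, 60), (9, 29), (10, 6), (13, 52), (15, 64)])
v16: WRITE b=53  (b history now [(2, 10), (3, 19), (4, 13), (6, 14), (7, 60), (9, 29), (10, 6), (13, 52), (15, 64), (16, 53)])
READ b @v1: history=[(2, 10), (3, 19), (4, 13), (6, 14), (7, 60), (9, 29), (10, 6), (13, 52), (15, 64), (16, 53)] -> no version <= 1 -> NONE
v17: WRITE a=83  (a history now [(1, 4), (5, 5), (8, 79), (11, 42), (12, 15), (14, 69), (17, 83)])
v18: WRITE b=24  (b history now [(2, 10), (3, 19), (4, 13), (6, 14), (7, 60), (9, 29), (10, 6), (13, 52), (15, 64), (16, 53), (18, 24)])
v19: WRITE b=27  (b history now [(2, 10), (3, 19), (4, 13), (6, 14), (7, 60), (9, 29), (10, 6), (13, 52), (15, 64), (16, 53), (18, 24), (19, 27)])
v20: WRITE a=48  (a history now [(1, 4), (5, 5), (8, 79), (11, 42), (12, 15), (14, 69), (17, 83), (20, 48)])
READ a @v16: history=[(1, 4), (5, 5), (8, 79), (11, 42), (12, 15), (14, 69), (17, 83), (20, 48)] -> pick v14 -> 69
v21: WRITE a=49  (a history now [(1, 4), (5, 5), (8, 79), (11, 42), (12, 15), (14, 69), (17, 83), (20, 48), (21, 49)])
v22: WRITE b=29  (b history now [(2, 10), (3, 19), (4, 13), (6, 14), (7, 60), (9, 29), (10, 6), (13, 52), (15, 64), (16, 53), (18, 24), (19, 27), (22, 29)])
v23: WRITE b=34  (b history now [(2, 10), (3, 19), (4, 13), (6, 14), (7, 60), (9, 29), (10, 6), (13, 52), (15, 64), (16, 53), (18, 24), (19, 27), (22, 29), (23, 34)])
READ b @v14: history=[(2, 10), (3, 19), (4, 13), (6, 14), (7, 60), (9, 29), (10, 6), (13, 52), (15, 64), (16, 53), (18, 24), (19, 27), (22, 29), (23, 34)] -> pick v13 -> 52
v24: WRITE a=15  (a history now [(1, 4), (5, 5), (8, 79), (11, 42), (12, 15), (14, 69), (17, 83), (20, 48), (21, 49), (24, 15)])
v25: WRITE a=61  (a history now [(1, 4), (5, 5), (8, 79), (11, 42), (12, 15), (14, 69), (17, 83), (20, 48), (21, 49), (24, 15), (25, 61)])
v26: WRITE a=45  (a history now [(1, 4), (5, 5), (8, 79), (11, 42), (12, 15), (14, 69), (17, 83), (20, 48), (21, 49), (24, 15), (25, 61), (26, 45)])
v27: WRITE a=11  (a history now [(1, 4), (5, 5), (8, 79), (11, 42), (12, 15), (14, 69), (17, 83), (20, 48), (21, 49), (24, 15), (25, 61), (26, 45), (27, 11)])
v28: WRITE b=0  (b history now [(2, 10), (3, 19), (4, 13), (6, 14), (7, 60), (9, 29), (10, 6), (13, 52), (15, 64), (16, 53), (18, 24), (19, 27), (22, 29), (23, 34), (28, 0)])
v29: WRITE a=65  (a history now [(1, 4), (5, 5), (8, 79), (11, 42), (12, 15), (14, 69), (17, 83), (20, 48), (21, 49), (24, 15), (25, 61), (26, 45), (27, 11), (29, 65)])
v30: WRITE b=81  (b history now [(2, 10), (3, 19), (4, 13), (6, 14), (7, 60), (9, 29), (10, 6), (13, 52), (15, 64), (16, 53), (18, 24), (19, 27), (22, 29), (23, 34), (28, 0), (30, 81)])
Read results in order: ['4', 'NONE', '69', '52']
NONE count = 1

Answer: 1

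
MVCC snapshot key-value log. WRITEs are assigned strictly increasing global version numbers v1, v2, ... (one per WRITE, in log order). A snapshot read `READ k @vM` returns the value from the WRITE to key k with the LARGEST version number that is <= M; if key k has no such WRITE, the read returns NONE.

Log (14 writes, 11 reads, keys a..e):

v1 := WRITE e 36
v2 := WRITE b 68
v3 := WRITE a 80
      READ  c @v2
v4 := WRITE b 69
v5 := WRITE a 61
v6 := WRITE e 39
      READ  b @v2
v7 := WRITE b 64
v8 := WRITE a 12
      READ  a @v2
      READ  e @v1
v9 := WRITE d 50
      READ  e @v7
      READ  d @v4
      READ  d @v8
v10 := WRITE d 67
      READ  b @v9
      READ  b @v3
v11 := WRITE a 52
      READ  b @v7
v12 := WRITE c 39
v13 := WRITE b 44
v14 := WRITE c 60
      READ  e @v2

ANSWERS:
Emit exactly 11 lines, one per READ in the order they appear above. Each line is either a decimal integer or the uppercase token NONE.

v1: WRITE e=36  (e history now [(1, 36)])
v2: WRITE b=68  (b history now [(2, 68)])
v3: WRITE a=80  (a history now [(3, 80)])
READ c @v2: history=[] -> no version <= 2 -> NONE
v4: WRITE b=69  (b history now [(2, 68), (4, 69)])
v5: WRITE a=61  (a history now [(3, 80), (5, 61)])
v6: WRITE e=39  (e history now [(1, 36), (6, 39)])
READ b @v2: history=[(2, 68), (4, 69)] -> pick v2 -> 68
v7: WRITE b=64  (b history now [(2, 68), (4, 69), (7, 64)])
v8: WRITE a=12  (a history now [(3, 80), (5, 61), (8, 12)])
READ a @v2: history=[(3, 80), (5, 61), (8, 12)] -> no version <= 2 -> NONE
READ e @v1: history=[(1, 36), (6, 39)] -> pick v1 -> 36
v9: WRITE d=50  (d history now [(9, 50)])
READ e @v7: history=[(1, 36), (6, 39)] -> pick v6 -> 39
READ d @v4: history=[(9, 50)] -> no version <= 4 -> NONE
READ d @v8: history=[(9, 50)] -> no version <= 8 -> NONE
v10: WRITE d=67  (d history now [(9, 50), (10, 67)])
READ b @v9: history=[(2, 68), (4, 69), (7, 64)] -> pick v7 -> 64
READ b @v3: history=[(2, 68), (4, 69), (7, 64)] -> pick v2 -> 68
v11: WRITE a=52  (a history now [(3, 80), (5, 61), (8, 12), (11, 52)])
READ b @v7: history=[(2, 68), (4, 69), (7, 64)] -> pick v7 -> 64
v12: WRITE c=39  (c history now [(12, 39)])
v13: WRITE b=44  (b history now [(2, 68), (4, 69), (7, 64), (13, 44)])
v14: WRITE c=60  (c history now [(12, 39), (14, 60)])
READ e @v2: history=[(1, 36), (6, 39)] -> pick v1 -> 36

Answer: NONE
68
NONE
36
39
NONE
NONE
64
68
64
36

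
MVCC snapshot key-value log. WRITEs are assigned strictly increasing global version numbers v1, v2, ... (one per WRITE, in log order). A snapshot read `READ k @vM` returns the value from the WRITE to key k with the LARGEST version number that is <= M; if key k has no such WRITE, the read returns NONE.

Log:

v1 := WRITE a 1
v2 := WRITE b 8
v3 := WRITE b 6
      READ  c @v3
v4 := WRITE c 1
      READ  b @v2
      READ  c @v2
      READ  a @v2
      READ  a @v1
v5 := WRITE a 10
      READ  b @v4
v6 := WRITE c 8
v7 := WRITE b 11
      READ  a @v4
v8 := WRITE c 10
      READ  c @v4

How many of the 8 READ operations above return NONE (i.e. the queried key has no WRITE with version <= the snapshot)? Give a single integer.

v1: WRITE a=1  (a history now [(1, 1)])
v2: WRITE b=8  (b history now [(2, 8)])
v3: WRITE b=6  (b history now [(2, 8), (3, 6)])
READ c @v3: history=[] -> no version <= 3 -> NONE
v4: WRITE c=1  (c history now [(4, 1)])
READ b @v2: history=[(2, 8), (3, 6)] -> pick v2 -> 8
READ c @v2: history=[(4, 1)] -> no version <= 2 -> NONE
READ a @v2: history=[(1, 1)] -> pick v1 -> 1
READ a @v1: history=[(1, 1)] -> pick v1 -> 1
v5: WRITE a=10  (a history now [(1, 1), (5, 10)])
READ b @v4: history=[(2, 8), (3, 6)] -> pick v3 -> 6
v6: WRITE c=8  (c history now [(4, 1), (6, 8)])
v7: WRITE b=11  (b history now [(2, 8), (3, 6), (7, 11)])
READ a @v4: history=[(1, 1), (5, 10)] -> pick v1 -> 1
v8: WRITE c=10  (c history now [(4, 1), (6, 8), (8, 10)])
READ c @v4: history=[(4, 1), (6, 8), (8, 10)] -> pick v4 -> 1
Read results in order: ['NONE', '8', 'NONE', '1', '1', '6', '1', '1']
NONE count = 2

Answer: 2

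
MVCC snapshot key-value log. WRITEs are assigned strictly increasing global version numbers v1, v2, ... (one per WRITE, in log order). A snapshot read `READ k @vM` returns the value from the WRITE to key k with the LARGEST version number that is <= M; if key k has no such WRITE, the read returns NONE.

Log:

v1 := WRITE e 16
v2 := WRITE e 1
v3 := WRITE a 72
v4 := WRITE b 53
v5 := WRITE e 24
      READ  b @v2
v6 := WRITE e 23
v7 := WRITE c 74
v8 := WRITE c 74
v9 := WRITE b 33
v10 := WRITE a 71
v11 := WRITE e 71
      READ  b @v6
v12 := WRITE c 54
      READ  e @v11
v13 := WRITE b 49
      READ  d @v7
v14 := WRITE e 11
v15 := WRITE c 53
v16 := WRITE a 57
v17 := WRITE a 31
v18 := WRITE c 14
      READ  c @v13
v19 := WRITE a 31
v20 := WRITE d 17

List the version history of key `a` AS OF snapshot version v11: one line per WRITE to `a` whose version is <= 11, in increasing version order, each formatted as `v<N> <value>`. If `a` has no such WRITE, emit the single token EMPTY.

Scan writes for key=a with version <= 11:
  v1 WRITE e 16 -> skip
  v2 WRITE e 1 -> skip
  v3 WRITE a 72 -> keep
  v4 WRITE b 53 -> skip
  v5 WRITE e 24 -> skip
  v6 WRITE e 23 -> skip
  v7 WRITE c 74 -> skip
  v8 WRITE c 74 -> skip
  v9 WRITE b 33 -> skip
  v10 WRITE a 71 -> keep
  v11 WRITE e 71 -> skip
  v12 WRITE c 54 -> skip
  v13 WRITE b 49 -> skip
  v14 WRITE e 11 -> skip
  v15 WRITE c 53 -> skip
  v16 WRITE a 57 -> drop (> snap)
  v17 WRITE a 31 -> drop (> snap)
  v18 WRITE c 14 -> skip
  v19 WRITE a 31 -> drop (> snap)
  v20 WRITE d 17 -> skip
Collected: [(3, 72), (10, 71)]

Answer: v3 72
v10 71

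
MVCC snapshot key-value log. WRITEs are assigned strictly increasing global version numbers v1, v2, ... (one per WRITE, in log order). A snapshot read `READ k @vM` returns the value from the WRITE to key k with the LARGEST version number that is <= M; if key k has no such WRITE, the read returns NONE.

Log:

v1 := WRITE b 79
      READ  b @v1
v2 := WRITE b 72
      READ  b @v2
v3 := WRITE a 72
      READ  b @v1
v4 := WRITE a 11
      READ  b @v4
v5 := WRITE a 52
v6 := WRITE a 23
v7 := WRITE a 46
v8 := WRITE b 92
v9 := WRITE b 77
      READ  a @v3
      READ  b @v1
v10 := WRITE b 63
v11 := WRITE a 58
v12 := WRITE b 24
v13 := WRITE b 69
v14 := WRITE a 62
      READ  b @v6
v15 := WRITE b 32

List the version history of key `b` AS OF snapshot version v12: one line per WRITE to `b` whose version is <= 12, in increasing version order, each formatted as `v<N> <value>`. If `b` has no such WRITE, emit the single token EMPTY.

Scan writes for key=b with version <= 12:
  v1 WRITE b 79 -> keep
  v2 WRITE b 72 -> keep
  v3 WRITE a 72 -> skip
  v4 WRITE a 11 -> skip
  v5 WRITE a 52 -> skip
  v6 WRITE a 23 -> skip
  v7 WRITE a 46 -> skip
  v8 WRITE b 92 -> keep
  v9 WRITE b 77 -> keep
  v10 WRITE b 63 -> keep
  v11 WRITE a 58 -> skip
  v12 WRITE b 24 -> keep
  v13 WRITE b 69 -> drop (> snap)
  v14 WRITE a 62 -> skip
  v15 WRITE b 32 -> drop (> snap)
Collected: [(1, 79), (2, 72), (8, 92), (9, 77), (10, 63), (12, 24)]

Answer: v1 79
v2 72
v8 92
v9 77
v10 63
v12 24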